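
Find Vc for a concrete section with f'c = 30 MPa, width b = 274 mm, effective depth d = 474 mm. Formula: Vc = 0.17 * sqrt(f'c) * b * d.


Vc = 0.17 * sqrt(30) * 274 * 474 / 1000
= 120.93 kN

120.93


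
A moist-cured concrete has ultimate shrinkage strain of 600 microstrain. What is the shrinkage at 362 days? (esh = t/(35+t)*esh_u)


esh(362) = 362 / (35 + 362) * 600
= 362 / 397 * 600
= 547.1 microstrain

547.1


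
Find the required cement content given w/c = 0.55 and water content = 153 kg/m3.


Cement = water / (w/c)
= 153 / 0.55
= 278.2 kg/m3

278.2


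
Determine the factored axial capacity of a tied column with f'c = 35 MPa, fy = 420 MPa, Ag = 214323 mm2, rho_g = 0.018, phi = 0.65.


Ast = rho * Ag = 0.018 * 214323 = 3857.814 mm2
phi*Pn = 0.65 * 0.80 * (0.85 * 35 * (214323 - 3857.814) + 420 * 3857.814) / 1000
= 4098.44 kN

4098.44


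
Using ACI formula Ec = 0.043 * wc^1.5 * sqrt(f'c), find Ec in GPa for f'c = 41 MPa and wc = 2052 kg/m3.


Ec = 0.043 * 2052^1.5 * sqrt(41) / 1000
= 25.59 GPa

25.59


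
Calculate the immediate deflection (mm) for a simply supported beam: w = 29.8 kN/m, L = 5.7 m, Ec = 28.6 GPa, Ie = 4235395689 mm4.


Convert: L = 5.7 m = 5700 mm, Ec = 28.6 GPa = 28600 MPa
delta = 5 * 29.8 * 5700^4 / (384 * 28600 * 4235395689)
= 3.38 mm

3.38


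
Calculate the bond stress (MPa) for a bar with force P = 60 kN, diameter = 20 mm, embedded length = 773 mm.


u = P / (pi * db * ld)
= 60 * 1000 / (pi * 20 * 773)
= 1.235 MPa

1.235


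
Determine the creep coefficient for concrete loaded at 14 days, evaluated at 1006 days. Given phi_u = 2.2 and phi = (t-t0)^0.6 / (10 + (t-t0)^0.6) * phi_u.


dt = 1006 - 14 = 992
phi = 992^0.6 / (10 + 992^0.6) * 2.2
= 1.898

1.898


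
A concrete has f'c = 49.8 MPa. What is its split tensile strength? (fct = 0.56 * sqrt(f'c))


fct = 0.56 * sqrt(49.8)
= 0.56 * 7.057
= 3.952 MPa

3.952


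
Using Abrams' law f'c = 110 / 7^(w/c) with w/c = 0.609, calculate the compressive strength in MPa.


f'c = 110 / 7^0.609
= 110 / 3.271
= 33.63 MPa

33.63


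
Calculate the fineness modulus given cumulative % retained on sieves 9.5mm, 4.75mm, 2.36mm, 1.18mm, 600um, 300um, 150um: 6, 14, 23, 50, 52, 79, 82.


FM = sum(cumulative % retained) / 100
= 306 / 100
= 3.06

3.06


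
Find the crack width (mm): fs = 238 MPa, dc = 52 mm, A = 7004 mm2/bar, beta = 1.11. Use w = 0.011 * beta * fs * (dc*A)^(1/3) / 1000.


w = 0.011 * beta * fs * (dc * A)^(1/3) / 1000
= 0.011 * 1.11 * 238 * (52 * 7004)^(1/3) / 1000
= 0.208 mm

0.208


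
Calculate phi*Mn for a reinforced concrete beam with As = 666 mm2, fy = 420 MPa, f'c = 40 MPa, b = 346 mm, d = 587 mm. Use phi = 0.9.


a = As * fy / (0.85 * f'c * b)
= 666 * 420 / (0.85 * 40 * 346)
= 23.7776 mm
Mn = As * fy * (d - a/2) / 10^6
= 160.8701 kN-m
phi*Mn = 0.9 * 160.8701 = 144.78 kN-m

144.78


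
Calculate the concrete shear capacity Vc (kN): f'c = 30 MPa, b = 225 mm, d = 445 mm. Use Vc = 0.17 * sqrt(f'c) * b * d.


Vc = 0.17 * sqrt(30) * 225 * 445 / 1000
= 93.23 kN

93.23


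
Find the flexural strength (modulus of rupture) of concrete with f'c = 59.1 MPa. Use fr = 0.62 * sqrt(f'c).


fr = 0.62 * sqrt(59.1)
= 4.766 MPa

4.766


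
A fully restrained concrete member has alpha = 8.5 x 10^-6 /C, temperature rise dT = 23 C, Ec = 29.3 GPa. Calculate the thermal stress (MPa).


sigma = alpha * dT * Ec
= 8.5e-6 * 23 * 29.3 * 1000
= 5.728 MPa

5.728


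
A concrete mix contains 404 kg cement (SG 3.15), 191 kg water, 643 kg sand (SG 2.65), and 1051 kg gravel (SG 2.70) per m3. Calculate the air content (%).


Vol cement = 404 / (3.15 * 1000) = 0.128254 m3
Vol water = 191 / 1000 = 0.191 m3
Vol sand = 643 / (2.65 * 1000) = 0.242642 m3
Vol gravel = 1051 / (2.70 * 1000) = 0.389259 m3
Total solid + water volume = 0.951155 m3
Air = (1 - 0.951155) * 100 = 4.88%

4.88


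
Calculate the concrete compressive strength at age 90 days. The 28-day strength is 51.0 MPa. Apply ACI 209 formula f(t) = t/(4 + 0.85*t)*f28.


f(90) = 90 / (4 + 0.85 * 90) * 51.0
= 90 / 80.5 * 51.0
= 57.02 MPa

57.02


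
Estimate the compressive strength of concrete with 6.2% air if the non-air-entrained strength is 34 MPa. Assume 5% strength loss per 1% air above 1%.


Strength loss = (6.2 - 1) * 5 = 26.0%
f'c = 34 * (1 - 26.0/100)
= 25.16 MPa

25.16


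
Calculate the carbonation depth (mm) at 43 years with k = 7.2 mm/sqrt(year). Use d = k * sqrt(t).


depth = k * sqrt(t)
= 7.2 * sqrt(43)
= 47.21 mm

47.21


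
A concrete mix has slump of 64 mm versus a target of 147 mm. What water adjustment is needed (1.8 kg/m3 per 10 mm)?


Difference = 147 - 64 = 83 mm
Water adjustment = 83 * 1.8 / 10 = 14.9 kg/m3

14.9


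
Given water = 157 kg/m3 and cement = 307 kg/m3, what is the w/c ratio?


w/c = water / cement
w/c = 157 / 307 = 0.511

0.511


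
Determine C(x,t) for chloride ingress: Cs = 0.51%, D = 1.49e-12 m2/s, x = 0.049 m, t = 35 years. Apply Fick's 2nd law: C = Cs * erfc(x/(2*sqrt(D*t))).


t_seconds = 35 * 365.25 * 24 * 3600 = 1104516000.0 s
arg = 0.049 / (2 * sqrt(1.49e-12 * 1104516000.0))
= 0.6039
erfc(0.6039) = 0.3931
C = 0.51 * 0.3931 = 0.2005%

0.2005


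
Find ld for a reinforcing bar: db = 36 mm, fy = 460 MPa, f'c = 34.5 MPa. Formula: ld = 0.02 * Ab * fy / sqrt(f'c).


Ab = pi * 36^2 / 4 = 1017.876 mm2
ld = 0.02 * 1017.876 * 460 / sqrt(34.5)
= 1594.3 mm

1594.3


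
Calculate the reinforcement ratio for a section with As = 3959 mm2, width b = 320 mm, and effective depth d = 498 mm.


rho = As / (b * d)
= 3959 / (320 * 498)
= 0.0248

0.0248


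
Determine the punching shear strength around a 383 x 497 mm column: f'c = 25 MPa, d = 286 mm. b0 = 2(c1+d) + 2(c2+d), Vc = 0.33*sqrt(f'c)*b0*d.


b0 = 2*(383 + 286) + 2*(497 + 286) = 2904 mm
Vc = 0.33 * sqrt(25) * 2904 * 286 / 1000
= 1370.4 kN

1370.4


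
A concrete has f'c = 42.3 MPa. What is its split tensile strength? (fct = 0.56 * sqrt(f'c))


fct = 0.56 * sqrt(42.3)
= 0.56 * 6.504
= 3.642 MPa

3.642


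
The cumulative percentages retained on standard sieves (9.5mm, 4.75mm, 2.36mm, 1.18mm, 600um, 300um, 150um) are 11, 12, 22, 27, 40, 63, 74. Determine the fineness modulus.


FM = sum(cumulative % retained) / 100
= 249 / 100
= 2.49

2.49


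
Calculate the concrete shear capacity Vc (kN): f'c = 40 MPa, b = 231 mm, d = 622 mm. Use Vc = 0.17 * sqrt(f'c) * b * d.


Vc = 0.17 * sqrt(40) * 231 * 622 / 1000
= 154.48 kN

154.48


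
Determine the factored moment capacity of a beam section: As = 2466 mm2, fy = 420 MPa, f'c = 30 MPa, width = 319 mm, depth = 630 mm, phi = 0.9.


a = As * fy / (0.85 * f'c * b)
= 2466 * 420 / (0.85 * 30 * 319)
= 127.3244 mm
Mn = As * fy * (d - a/2) / 10^6
= 586.5674 kN-m
phi*Mn = 0.9 * 586.5674 = 527.91 kN-m

527.91


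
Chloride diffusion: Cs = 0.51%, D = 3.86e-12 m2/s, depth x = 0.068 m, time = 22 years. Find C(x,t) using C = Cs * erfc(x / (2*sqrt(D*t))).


t_seconds = 22 * 365.25 * 24 * 3600 = 694267200.0 s
arg = 0.068 / (2 * sqrt(3.86e-12 * 694267200.0))
= 0.6568
erfc(0.6568) = 0.353
C = 0.51 * 0.353 = 0.18%

0.18


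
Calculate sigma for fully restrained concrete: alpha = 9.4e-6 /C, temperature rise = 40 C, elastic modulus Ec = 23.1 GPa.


sigma = alpha * dT * Ec
= 9.4e-6 * 40 * 23.1 * 1000
= 8.686 MPa

8.686


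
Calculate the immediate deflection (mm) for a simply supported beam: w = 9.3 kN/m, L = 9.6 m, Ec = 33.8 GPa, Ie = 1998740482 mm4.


Convert: L = 9.6 m = 9600 mm, Ec = 33.8 GPa = 33800 MPa
delta = 5 * 9.3 * 9600^4 / (384 * 33800 * 1998740482)
= 15.22 mm

15.22


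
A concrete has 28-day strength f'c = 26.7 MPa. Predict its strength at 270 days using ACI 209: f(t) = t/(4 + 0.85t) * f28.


f(270) = 270 / (4 + 0.85 * 270) * 26.7
= 270 / 233.5 * 26.7
= 30.87 MPa

30.87


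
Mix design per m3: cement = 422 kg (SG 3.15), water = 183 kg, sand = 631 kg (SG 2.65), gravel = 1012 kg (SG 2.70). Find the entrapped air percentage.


Vol cement = 422 / (3.15 * 1000) = 0.133968 m3
Vol water = 183 / 1000 = 0.183 m3
Vol sand = 631 / (2.65 * 1000) = 0.238113 m3
Vol gravel = 1012 / (2.70 * 1000) = 0.374815 m3
Total solid + water volume = 0.929896 m3
Air = (1 - 0.929896) * 100 = 7.01%

7.01


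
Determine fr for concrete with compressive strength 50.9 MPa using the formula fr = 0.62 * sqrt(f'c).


fr = 0.62 * sqrt(50.9)
= 4.423 MPa

4.423


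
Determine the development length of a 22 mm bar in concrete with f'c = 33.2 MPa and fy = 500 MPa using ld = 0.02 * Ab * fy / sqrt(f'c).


Ab = pi * 22^2 / 4 = 380.133 mm2
ld = 0.02 * 380.133 * 500 / sqrt(33.2)
= 659.7 mm

659.7


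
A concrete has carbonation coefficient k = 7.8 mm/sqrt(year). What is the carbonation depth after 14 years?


depth = k * sqrt(t)
= 7.8 * sqrt(14)
= 29.18 mm

29.18


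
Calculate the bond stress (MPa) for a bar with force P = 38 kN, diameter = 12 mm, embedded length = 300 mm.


u = P / (pi * db * ld)
= 38 * 1000 / (pi * 12 * 300)
= 3.36 MPa

3.36


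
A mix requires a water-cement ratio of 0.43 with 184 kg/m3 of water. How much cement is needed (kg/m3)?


Cement = water / (w/c)
= 184 / 0.43
= 427.9 kg/m3

427.9


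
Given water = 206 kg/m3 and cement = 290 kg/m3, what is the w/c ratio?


w/c = water / cement
w/c = 206 / 290 = 0.71

0.71


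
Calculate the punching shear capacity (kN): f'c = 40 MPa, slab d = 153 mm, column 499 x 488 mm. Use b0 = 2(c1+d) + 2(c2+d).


b0 = 2*(499 + 153) + 2*(488 + 153) = 2586 mm
Vc = 0.33 * sqrt(40) * 2586 * 153 / 1000
= 825.78 kN

825.78


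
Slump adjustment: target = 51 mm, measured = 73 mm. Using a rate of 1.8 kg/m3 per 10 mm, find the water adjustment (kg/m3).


Difference = 51 - 73 = -22 mm
Water adjustment = -22 * 1.8 / 10 = -4.0 kg/m3

-4.0


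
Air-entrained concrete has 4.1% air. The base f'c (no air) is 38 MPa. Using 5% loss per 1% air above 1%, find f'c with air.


Strength loss = (4.1 - 1) * 5 = 15.5%
f'c = 38 * (1 - 15.5/100)
= 32.11 MPa

32.11


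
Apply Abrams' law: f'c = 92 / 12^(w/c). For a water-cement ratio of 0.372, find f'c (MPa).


f'c = 92 / 12^0.372
= 92 / 2.52
= 36.5 MPa

36.5


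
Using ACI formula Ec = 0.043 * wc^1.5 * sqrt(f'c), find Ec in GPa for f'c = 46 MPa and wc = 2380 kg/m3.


Ec = 0.043 * 2380^1.5 * sqrt(46) / 1000
= 33.86 GPa

33.86


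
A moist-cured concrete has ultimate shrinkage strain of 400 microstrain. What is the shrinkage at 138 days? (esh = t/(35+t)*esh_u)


esh(138) = 138 / (35 + 138) * 400
= 138 / 173 * 400
= 319.1 microstrain

319.1


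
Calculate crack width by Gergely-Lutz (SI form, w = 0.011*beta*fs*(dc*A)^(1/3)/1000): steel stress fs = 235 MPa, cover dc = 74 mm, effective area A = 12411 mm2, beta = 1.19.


w = 0.011 * beta * fs * (dc * A)^(1/3) / 1000
= 0.011 * 1.19 * 235 * (74 * 12411)^(1/3) / 1000
= 0.299 mm

0.299


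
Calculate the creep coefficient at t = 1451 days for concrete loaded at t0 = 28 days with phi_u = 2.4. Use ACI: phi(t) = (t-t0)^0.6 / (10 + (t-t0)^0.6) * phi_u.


dt = 1451 - 28 = 1423
phi = 1423^0.6 / (10 + 1423^0.6) * 2.4
= 2.127

2.127


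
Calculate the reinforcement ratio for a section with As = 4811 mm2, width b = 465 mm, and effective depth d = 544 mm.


rho = As / (b * d)
= 4811 / (465 * 544)
= 0.019

0.019


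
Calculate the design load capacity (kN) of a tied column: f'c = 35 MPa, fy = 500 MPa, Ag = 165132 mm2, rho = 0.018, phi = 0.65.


Ast = rho * Ag = 0.018 * 165132 = 2972.376 mm2
phi*Pn = 0.65 * 0.80 * (0.85 * 35 * (165132 - 2972.376) + 500 * 2972.376) / 1000
= 3281.43 kN

3281.43


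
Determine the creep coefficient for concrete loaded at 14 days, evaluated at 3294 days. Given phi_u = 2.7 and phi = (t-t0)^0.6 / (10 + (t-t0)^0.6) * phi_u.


dt = 3294 - 14 = 3280
phi = 3280^0.6 / (10 + 3280^0.6) * 2.7
= 2.505

2.505


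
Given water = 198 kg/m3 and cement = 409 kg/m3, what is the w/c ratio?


w/c = water / cement
w/c = 198 / 409 = 0.484

0.484


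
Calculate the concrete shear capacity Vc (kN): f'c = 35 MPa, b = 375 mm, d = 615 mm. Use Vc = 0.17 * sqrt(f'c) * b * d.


Vc = 0.17 * sqrt(35) * 375 * 615 / 1000
= 231.95 kN

231.95


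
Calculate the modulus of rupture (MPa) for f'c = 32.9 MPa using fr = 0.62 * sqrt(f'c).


fr = 0.62 * sqrt(32.9)
= 3.556 MPa

3.556


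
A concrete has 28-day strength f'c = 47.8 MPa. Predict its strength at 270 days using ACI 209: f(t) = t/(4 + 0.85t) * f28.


f(270) = 270 / (4 + 0.85 * 270) * 47.8
= 270 / 233.5 * 47.8
= 55.27 MPa

55.27


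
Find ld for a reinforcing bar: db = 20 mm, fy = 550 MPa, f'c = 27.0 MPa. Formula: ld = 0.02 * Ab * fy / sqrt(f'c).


Ab = pi * 20^2 / 4 = 314.159 mm2
ld = 0.02 * 314.159 * 550 / sqrt(27.0)
= 665.1 mm

665.1


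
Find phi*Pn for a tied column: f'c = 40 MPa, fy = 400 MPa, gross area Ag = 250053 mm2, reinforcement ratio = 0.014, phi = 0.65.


Ast = rho * Ag = 0.014 * 250053 = 3500.742 mm2
phi*Pn = 0.65 * 0.80 * (0.85 * 40 * (250053 - 3500.742) + 400 * 3500.742) / 1000
= 5087.2 kN

5087.2


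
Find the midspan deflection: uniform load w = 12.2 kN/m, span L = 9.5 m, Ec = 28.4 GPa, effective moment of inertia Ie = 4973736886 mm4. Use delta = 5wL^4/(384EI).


Convert: L = 9.5 m = 9500 mm, Ec = 28.4 GPa = 28400 MPa
delta = 5 * 12.2 * 9500^4 / (384 * 28400 * 4973736886)
= 9.16 mm

9.16


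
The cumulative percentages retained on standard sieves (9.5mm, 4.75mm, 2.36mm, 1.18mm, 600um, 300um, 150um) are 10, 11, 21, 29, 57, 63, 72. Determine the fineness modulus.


FM = sum(cumulative % retained) / 100
= 263 / 100
= 2.63

2.63


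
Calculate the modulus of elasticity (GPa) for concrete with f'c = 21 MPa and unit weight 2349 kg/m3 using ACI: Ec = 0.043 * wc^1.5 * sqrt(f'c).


Ec = 0.043 * 2349^1.5 * sqrt(21) / 1000
= 22.43 GPa

22.43


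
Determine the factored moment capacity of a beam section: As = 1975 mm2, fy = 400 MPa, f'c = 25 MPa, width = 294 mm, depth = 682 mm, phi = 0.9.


a = As * fy / (0.85 * f'c * b)
= 1975 * 400 / (0.85 * 25 * 294)
= 126.4506 mm
Mn = As * fy * (d - a/2) / 10^6
= 488.832 kN-m
phi*Mn = 0.9 * 488.832 = 439.95 kN-m

439.95


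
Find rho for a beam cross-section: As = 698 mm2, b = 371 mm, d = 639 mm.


rho = As / (b * d)
= 698 / (371 * 639)
= 0.0029

0.0029


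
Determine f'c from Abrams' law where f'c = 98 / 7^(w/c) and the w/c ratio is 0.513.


f'c = 98 / 7^0.513
= 98 / 2.714
= 36.12 MPa

36.12


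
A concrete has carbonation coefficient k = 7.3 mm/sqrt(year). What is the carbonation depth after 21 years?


depth = k * sqrt(t)
= 7.3 * sqrt(21)
= 33.45 mm

33.45


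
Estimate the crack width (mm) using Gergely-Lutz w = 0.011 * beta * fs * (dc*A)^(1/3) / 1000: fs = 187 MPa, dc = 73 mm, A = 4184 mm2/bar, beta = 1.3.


w = 0.011 * beta * fs * (dc * A)^(1/3) / 1000
= 0.011 * 1.3 * 187 * (73 * 4184)^(1/3) / 1000
= 0.18 mm

0.18


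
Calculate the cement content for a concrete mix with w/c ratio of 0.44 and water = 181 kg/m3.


Cement = water / (w/c)
= 181 / 0.44
= 411.4 kg/m3

411.4


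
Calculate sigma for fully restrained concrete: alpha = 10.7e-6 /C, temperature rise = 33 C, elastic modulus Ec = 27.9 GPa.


sigma = alpha * dT * Ec
= 10.7e-6 * 33 * 27.9 * 1000
= 9.851 MPa

9.851


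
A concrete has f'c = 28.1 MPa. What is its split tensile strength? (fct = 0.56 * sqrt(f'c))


fct = 0.56 * sqrt(28.1)
= 0.56 * 5.301
= 2.969 MPa

2.969


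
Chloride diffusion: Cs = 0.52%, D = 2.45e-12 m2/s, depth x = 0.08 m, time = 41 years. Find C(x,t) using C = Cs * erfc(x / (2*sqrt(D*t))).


t_seconds = 41 * 365.25 * 24 * 3600 = 1293861600.0 s
arg = 0.08 / (2 * sqrt(2.45e-12 * 1293861600.0))
= 0.7104
erfc(0.7104) = 0.315
C = 0.52 * 0.315 = 0.1638%

0.1638


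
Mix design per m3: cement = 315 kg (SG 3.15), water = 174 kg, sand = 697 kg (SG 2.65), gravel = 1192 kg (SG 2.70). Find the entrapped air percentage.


Vol cement = 315 / (3.15 * 1000) = 0.1 m3
Vol water = 174 / 1000 = 0.174 m3
Vol sand = 697 / (2.65 * 1000) = 0.263019 m3
Vol gravel = 1192 / (2.70 * 1000) = 0.441481 m3
Total solid + water volume = 0.9785 m3
Air = (1 - 0.9785) * 100 = 2.15%

2.15


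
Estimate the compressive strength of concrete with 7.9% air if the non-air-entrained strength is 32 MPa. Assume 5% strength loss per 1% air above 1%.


Strength loss = (7.9 - 1) * 5 = 34.5%
f'c = 32 * (1 - 34.5/100)
= 20.96 MPa

20.96


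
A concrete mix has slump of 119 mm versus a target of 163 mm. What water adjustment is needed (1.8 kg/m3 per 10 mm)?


Difference = 163 - 119 = 44 mm
Water adjustment = 44 * 1.8 / 10 = 7.9 kg/m3

7.9


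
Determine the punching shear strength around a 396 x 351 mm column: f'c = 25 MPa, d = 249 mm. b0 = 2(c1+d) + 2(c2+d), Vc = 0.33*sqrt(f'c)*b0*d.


b0 = 2*(396 + 249) + 2*(351 + 249) = 2490 mm
Vc = 0.33 * sqrt(25) * 2490 * 249 / 1000
= 1023.02 kN

1023.02


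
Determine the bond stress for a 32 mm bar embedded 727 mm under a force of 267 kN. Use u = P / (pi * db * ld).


u = P / (pi * db * ld)
= 267 * 1000 / (pi * 32 * 727)
= 3.653 MPa

3.653


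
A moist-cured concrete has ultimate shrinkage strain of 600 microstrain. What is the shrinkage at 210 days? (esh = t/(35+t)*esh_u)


esh(210) = 210 / (35 + 210) * 600
= 210 / 245 * 600
= 514.3 microstrain

514.3


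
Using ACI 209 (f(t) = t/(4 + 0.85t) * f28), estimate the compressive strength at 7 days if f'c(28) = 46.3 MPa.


f(7) = 7 / (4 + 0.85 * 7) * 46.3
= 7 / 9.95 * 46.3
= 32.57 MPa

32.57


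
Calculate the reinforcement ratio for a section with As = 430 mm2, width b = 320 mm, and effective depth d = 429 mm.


rho = As / (b * d)
= 430 / (320 * 429)
= 0.0031

0.0031


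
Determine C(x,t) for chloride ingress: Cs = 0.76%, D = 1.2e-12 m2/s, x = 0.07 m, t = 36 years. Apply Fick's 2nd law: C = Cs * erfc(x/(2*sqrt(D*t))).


t_seconds = 36 * 365.25 * 24 * 3600 = 1136073600.0 s
arg = 0.07 / (2 * sqrt(1.2e-12 * 1136073600.0))
= 0.9479
erfc(0.9479) = 0.1801
C = 0.76 * 0.1801 = 0.1368%

0.1368


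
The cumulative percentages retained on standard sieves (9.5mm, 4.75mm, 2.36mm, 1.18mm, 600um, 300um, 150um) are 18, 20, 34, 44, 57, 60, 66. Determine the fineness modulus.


FM = sum(cumulative % retained) / 100
= 299 / 100
= 2.99

2.99


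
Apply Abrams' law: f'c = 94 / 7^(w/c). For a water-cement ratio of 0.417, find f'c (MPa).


f'c = 94 / 7^0.417
= 94 / 2.251
= 41.76 MPa

41.76


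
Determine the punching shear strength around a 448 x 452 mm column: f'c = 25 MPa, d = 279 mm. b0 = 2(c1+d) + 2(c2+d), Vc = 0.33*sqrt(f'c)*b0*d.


b0 = 2*(448 + 279) + 2*(452 + 279) = 2916 mm
Vc = 0.33 * sqrt(25) * 2916 * 279 / 1000
= 1342.38 kN

1342.38


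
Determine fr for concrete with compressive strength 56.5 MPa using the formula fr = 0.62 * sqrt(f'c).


fr = 0.62 * sqrt(56.5)
= 4.66 MPa

4.66


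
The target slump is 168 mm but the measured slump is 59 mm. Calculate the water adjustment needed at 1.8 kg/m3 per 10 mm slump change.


Difference = 168 - 59 = 109 mm
Water adjustment = 109 * 1.8 / 10 = 19.6 kg/m3

19.6


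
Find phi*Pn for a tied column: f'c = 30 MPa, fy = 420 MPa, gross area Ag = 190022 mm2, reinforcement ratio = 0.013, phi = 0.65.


Ast = rho * Ag = 0.013 * 190022 = 2470.286 mm2
phi*Pn = 0.65 * 0.80 * (0.85 * 30 * (190022 - 2470.286) + 420 * 2470.286) / 1000
= 3026.45 kN

3026.45


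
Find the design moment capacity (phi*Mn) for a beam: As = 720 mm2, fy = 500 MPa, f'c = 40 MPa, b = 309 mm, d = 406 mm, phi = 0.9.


a = As * fy / (0.85 * f'c * b)
= 720 * 500 / (0.85 * 40 * 309)
= 34.2661 mm
Mn = As * fy * (d - a/2) / 10^6
= 139.9921 kN-m
phi*Mn = 0.9 * 139.9921 = 125.99 kN-m

125.99


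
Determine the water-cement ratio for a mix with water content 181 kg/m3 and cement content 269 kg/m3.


w/c = water / cement
w/c = 181 / 269 = 0.673

0.673


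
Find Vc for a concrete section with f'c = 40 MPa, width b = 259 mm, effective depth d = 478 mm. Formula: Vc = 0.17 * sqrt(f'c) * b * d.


Vc = 0.17 * sqrt(40) * 259 * 478 / 1000
= 133.11 kN

133.11


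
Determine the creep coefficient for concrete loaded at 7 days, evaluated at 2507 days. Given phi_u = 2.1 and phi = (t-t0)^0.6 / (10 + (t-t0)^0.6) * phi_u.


dt = 2507 - 7 = 2500
phi = 2500^0.6 / (10 + 2500^0.6) * 2.1
= 1.924

1.924


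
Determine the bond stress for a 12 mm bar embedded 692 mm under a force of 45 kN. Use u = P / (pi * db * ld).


u = P / (pi * db * ld)
= 45 * 1000 / (pi * 12 * 692)
= 1.725 MPa

1.725


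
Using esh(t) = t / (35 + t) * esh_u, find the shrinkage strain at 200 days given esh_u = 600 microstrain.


esh(200) = 200 / (35 + 200) * 600
= 200 / 235 * 600
= 510.6 microstrain

510.6


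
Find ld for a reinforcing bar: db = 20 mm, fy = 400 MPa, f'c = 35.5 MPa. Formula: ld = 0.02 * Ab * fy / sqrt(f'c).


Ab = pi * 20^2 / 4 = 314.159 mm2
ld = 0.02 * 314.159 * 400 / sqrt(35.5)
= 421.8 mm

421.8


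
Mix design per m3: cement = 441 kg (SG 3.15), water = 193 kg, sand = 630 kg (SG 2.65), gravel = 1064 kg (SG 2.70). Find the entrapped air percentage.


Vol cement = 441 / (3.15 * 1000) = 0.14 m3
Vol water = 193 / 1000 = 0.193 m3
Vol sand = 630 / (2.65 * 1000) = 0.237736 m3
Vol gravel = 1064 / (2.70 * 1000) = 0.394074 m3
Total solid + water volume = 0.96481 m3
Air = (1 - 0.96481) * 100 = 3.52%

3.52


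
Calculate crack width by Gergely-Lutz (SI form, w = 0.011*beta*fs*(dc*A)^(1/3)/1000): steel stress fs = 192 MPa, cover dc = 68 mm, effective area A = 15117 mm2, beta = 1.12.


w = 0.011 * beta * fs * (dc * A)^(1/3) / 1000
= 0.011 * 1.12 * 192 * (68 * 15117)^(1/3) / 1000
= 0.239 mm

0.239


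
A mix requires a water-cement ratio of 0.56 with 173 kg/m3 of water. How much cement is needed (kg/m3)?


Cement = water / (w/c)
= 173 / 0.56
= 308.9 kg/m3

308.9


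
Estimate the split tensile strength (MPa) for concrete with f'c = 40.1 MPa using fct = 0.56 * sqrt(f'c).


fct = 0.56 * sqrt(40.1)
= 0.56 * 6.332
= 3.546 MPa

3.546


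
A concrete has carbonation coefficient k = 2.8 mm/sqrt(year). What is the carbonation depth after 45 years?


depth = k * sqrt(t)
= 2.8 * sqrt(45)
= 18.78 mm

18.78


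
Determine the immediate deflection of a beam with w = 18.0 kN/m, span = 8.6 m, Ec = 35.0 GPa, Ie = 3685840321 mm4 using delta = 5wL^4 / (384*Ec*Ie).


Convert: L = 8.6 m = 8600 mm, Ec = 35.0 GPa = 35000 MPa
delta = 5 * 18.0 * 8600^4 / (384 * 35000 * 3685840321)
= 9.94 mm

9.94


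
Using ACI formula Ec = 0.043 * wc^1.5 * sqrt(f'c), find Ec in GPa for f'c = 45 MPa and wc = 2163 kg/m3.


Ec = 0.043 * 2163^1.5 * sqrt(45) / 1000
= 29.02 GPa

29.02


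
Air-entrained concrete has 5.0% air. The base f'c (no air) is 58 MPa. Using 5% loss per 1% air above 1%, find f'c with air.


Strength loss = (5.0 - 1) * 5 = 20.0%
f'c = 58 * (1 - 20.0/100)
= 46.4 MPa

46.4


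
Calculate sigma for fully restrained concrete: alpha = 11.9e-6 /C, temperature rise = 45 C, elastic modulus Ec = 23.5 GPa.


sigma = alpha * dT * Ec
= 11.9e-6 * 45 * 23.5 * 1000
= 12.584 MPa

12.584


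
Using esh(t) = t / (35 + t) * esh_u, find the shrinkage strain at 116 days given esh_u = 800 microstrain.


esh(116) = 116 / (35 + 116) * 800
= 116 / 151 * 800
= 614.6 microstrain

614.6


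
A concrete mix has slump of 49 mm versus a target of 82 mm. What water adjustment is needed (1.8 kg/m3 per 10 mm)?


Difference = 82 - 49 = 33 mm
Water adjustment = 33 * 1.8 / 10 = 5.9 kg/m3

5.9


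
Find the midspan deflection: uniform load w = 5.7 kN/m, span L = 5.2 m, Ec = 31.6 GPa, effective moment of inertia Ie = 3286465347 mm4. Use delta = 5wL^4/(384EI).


Convert: L = 5.2 m = 5200 mm, Ec = 31.6 GPa = 31600 MPa
delta = 5 * 5.7 * 5200^4 / (384 * 31600 * 3286465347)
= 0.52 mm

0.52


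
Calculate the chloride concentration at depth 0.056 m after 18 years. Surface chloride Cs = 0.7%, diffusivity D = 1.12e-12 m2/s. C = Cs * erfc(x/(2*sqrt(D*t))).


t_seconds = 18 * 365.25 * 24 * 3600 = 568036800.0 s
arg = 0.056 / (2 * sqrt(1.12e-12 * 568036800.0))
= 1.1101
erfc(1.1101) = 0.1164
C = 0.7 * 0.1164 = 0.0815%

0.0815


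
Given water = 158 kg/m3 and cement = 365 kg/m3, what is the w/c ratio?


w/c = water / cement
w/c = 158 / 365 = 0.433

0.433


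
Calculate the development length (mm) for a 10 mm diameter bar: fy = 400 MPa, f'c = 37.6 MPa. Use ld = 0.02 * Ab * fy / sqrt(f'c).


Ab = pi * 10^2 / 4 = 78.54 mm2
ld = 0.02 * 78.54 * 400 / sqrt(37.6)
= 102.5 mm

102.5


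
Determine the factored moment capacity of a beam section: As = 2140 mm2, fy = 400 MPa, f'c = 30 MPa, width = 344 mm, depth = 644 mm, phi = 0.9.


a = As * fy / (0.85 * f'c * b)
= 2140 * 400 / (0.85 * 30 * 344)
= 97.5832 mm
Mn = As * fy * (d - a/2) / 10^6
= 509.4984 kN-m
phi*Mn = 0.9 * 509.4984 = 458.55 kN-m

458.55


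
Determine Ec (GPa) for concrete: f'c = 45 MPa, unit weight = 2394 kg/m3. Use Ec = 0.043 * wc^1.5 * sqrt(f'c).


Ec = 0.043 * 2394^1.5 * sqrt(45) / 1000
= 33.79 GPa

33.79


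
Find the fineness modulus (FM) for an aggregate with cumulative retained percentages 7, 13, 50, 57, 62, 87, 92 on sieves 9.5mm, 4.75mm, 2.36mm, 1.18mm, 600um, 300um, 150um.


FM = sum(cumulative % retained) / 100
= 368 / 100
= 3.68

3.68


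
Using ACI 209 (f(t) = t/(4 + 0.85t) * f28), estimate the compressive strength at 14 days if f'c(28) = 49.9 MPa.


f(14) = 14 / (4 + 0.85 * 14) * 49.9
= 14 / 15.9 * 49.9
= 43.94 MPa

43.94


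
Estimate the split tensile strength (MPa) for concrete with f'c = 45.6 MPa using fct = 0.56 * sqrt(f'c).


fct = 0.56 * sqrt(45.6)
= 0.56 * 6.753
= 3.782 MPa

3.782


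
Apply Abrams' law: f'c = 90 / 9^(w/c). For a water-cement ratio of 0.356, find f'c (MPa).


f'c = 90 / 9^0.356
= 90 / 2.186
= 41.17 MPa

41.17


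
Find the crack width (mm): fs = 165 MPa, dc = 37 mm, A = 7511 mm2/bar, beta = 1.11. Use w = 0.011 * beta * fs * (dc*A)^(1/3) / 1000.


w = 0.011 * beta * fs * (dc * A)^(1/3) / 1000
= 0.011 * 1.11 * 165 * (37 * 7511)^(1/3) / 1000
= 0.131 mm

0.131


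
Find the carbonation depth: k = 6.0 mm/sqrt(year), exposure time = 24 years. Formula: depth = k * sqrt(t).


depth = k * sqrt(t)
= 6.0 * sqrt(24)
= 29.39 mm

29.39


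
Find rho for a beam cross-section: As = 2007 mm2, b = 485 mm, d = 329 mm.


rho = As / (b * d)
= 2007 / (485 * 329)
= 0.0126

0.0126


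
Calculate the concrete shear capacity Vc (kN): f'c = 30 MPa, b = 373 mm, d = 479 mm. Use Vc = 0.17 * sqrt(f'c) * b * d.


Vc = 0.17 * sqrt(30) * 373 * 479 / 1000
= 166.36 kN

166.36


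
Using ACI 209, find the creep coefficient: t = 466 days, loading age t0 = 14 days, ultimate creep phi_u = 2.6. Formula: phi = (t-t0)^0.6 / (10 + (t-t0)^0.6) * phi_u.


dt = 466 - 14 = 452
phi = 452^0.6 / (10 + 452^0.6) * 2.6
= 2.071

2.071


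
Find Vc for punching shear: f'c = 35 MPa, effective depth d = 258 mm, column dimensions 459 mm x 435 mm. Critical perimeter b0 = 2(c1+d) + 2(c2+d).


b0 = 2*(459 + 258) + 2*(435 + 258) = 2820 mm
Vc = 0.33 * sqrt(35) * 2820 * 258 / 1000
= 1420.42 kN

1420.42


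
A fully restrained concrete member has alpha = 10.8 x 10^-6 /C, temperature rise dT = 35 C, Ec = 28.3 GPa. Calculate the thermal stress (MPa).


sigma = alpha * dT * Ec
= 10.8e-6 * 35 * 28.3 * 1000
= 10.697 MPa

10.697


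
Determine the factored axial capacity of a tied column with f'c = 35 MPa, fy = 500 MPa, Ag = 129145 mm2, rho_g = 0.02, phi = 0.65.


Ast = rho * Ag = 0.02 * 129145 = 2582.9 mm2
phi*Pn = 0.65 * 0.80 * (0.85 * 35 * (129145 - 2582.9) + 500 * 2582.9) / 1000
= 2629.47 kN

2629.47


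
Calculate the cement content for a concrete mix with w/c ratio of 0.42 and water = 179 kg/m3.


Cement = water / (w/c)
= 179 / 0.42
= 426.2 kg/m3

426.2


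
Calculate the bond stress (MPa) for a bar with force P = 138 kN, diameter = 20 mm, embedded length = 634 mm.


u = P / (pi * db * ld)
= 138 * 1000 / (pi * 20 * 634)
= 3.464 MPa

3.464


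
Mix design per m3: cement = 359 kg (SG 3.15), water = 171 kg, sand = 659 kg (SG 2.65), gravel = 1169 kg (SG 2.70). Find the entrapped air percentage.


Vol cement = 359 / (3.15 * 1000) = 0.113968 m3
Vol water = 171 / 1000 = 0.171 m3
Vol sand = 659 / (2.65 * 1000) = 0.248679 m3
Vol gravel = 1169 / (2.70 * 1000) = 0.432963 m3
Total solid + water volume = 0.96661 m3
Air = (1 - 0.96661) * 100 = 3.34%

3.34


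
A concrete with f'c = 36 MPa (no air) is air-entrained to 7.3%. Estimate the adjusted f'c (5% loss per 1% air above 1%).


Strength loss = (7.3 - 1) * 5 = 31.5%
f'c = 36 * (1 - 31.5/100)
= 24.66 MPa

24.66


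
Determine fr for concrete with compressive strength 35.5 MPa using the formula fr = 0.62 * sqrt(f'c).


fr = 0.62 * sqrt(35.5)
= 3.694 MPa

3.694


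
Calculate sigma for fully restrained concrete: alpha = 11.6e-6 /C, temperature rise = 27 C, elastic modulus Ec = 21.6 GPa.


sigma = alpha * dT * Ec
= 11.6e-6 * 27 * 21.6 * 1000
= 6.765 MPa

6.765


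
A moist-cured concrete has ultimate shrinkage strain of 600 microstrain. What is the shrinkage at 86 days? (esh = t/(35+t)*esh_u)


esh(86) = 86 / (35 + 86) * 600
= 86 / 121 * 600
= 426.4 microstrain

426.4


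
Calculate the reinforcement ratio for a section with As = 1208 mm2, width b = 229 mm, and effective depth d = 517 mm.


rho = As / (b * d)
= 1208 / (229 * 517)
= 0.0102

0.0102


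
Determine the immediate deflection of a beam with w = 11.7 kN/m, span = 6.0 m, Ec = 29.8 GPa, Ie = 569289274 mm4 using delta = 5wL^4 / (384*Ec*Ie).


Convert: L = 6.0 m = 6000 mm, Ec = 29.8 GPa = 29800 MPa
delta = 5 * 11.7 * 6000^4 / (384 * 29800 * 569289274)
= 11.64 mm

11.64


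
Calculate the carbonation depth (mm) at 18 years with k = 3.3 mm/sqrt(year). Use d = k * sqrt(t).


depth = k * sqrt(t)
= 3.3 * sqrt(18)
= 14.0 mm

14.0


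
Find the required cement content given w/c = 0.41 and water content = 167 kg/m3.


Cement = water / (w/c)
= 167 / 0.41
= 407.3 kg/m3

407.3


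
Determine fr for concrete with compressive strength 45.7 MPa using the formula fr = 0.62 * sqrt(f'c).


fr = 0.62 * sqrt(45.7)
= 4.191 MPa

4.191


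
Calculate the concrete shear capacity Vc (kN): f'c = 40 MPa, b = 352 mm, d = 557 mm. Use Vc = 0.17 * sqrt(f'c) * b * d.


Vc = 0.17 * sqrt(40) * 352 * 557 / 1000
= 210.8 kN

210.8


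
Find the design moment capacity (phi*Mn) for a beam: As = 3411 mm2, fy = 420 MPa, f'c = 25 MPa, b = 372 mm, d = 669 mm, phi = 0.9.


a = As * fy / (0.85 * f'c * b)
= 3411 * 420 / (0.85 * 25 * 372)
= 181.2296 mm
Mn = As * fy * (d - a/2) / 10^6
= 828.6062 kN-m
phi*Mn = 0.9 * 828.6062 = 745.75 kN-m

745.75


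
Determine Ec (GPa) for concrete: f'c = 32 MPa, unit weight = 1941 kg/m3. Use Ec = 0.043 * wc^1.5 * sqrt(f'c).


Ec = 0.043 * 1941^1.5 * sqrt(32) / 1000
= 20.8 GPa

20.8


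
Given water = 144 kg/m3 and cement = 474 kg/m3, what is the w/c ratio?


w/c = water / cement
w/c = 144 / 474 = 0.304

0.304


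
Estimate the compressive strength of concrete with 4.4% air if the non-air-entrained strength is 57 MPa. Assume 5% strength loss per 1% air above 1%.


Strength loss = (4.4 - 1) * 5 = 17.0%
f'c = 57 * (1 - 17.0/100)
= 47.31 MPa

47.31


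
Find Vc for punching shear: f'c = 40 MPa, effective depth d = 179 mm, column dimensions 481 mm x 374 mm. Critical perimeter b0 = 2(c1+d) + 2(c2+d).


b0 = 2*(481 + 179) + 2*(374 + 179) = 2426 mm
Vc = 0.33 * sqrt(40) * 2426 * 179 / 1000
= 906.33 kN

906.33


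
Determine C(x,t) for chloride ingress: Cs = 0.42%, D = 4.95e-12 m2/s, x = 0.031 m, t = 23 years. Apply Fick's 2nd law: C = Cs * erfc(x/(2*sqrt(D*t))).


t_seconds = 23 * 365.25 * 24 * 3600 = 725824800.0 s
arg = 0.031 / (2 * sqrt(4.95e-12 * 725824800.0))
= 0.2586
erfc(0.2586) = 0.7146
C = 0.42 * 0.7146 = 0.3001%

0.3001


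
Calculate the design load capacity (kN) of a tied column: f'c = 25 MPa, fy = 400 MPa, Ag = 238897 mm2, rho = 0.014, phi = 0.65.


Ast = rho * Ag = 0.014 * 238897 = 3344.558 mm2
phi*Pn = 0.65 * 0.80 * (0.85 * 25 * (238897 - 3344.558) + 400 * 3344.558) / 1000
= 3298.52 kN

3298.52


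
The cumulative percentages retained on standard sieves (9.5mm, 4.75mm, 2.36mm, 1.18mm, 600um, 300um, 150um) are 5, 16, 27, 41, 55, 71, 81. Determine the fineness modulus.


FM = sum(cumulative % retained) / 100
= 296 / 100
= 2.96

2.96


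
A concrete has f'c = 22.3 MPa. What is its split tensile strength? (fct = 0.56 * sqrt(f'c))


fct = 0.56 * sqrt(22.3)
= 0.56 * 4.722
= 2.644 MPa

2.644


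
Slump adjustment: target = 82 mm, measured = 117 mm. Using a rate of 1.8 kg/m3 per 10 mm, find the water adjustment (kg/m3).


Difference = 82 - 117 = -35 mm
Water adjustment = -35 * 1.8 / 10 = -6.3 kg/m3

-6.3


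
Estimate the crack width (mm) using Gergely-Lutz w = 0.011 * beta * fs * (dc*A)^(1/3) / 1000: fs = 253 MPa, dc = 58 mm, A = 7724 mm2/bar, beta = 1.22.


w = 0.011 * beta * fs * (dc * A)^(1/3) / 1000
= 0.011 * 1.22 * 253 * (58 * 7724)^(1/3) / 1000
= 0.26 mm

0.26


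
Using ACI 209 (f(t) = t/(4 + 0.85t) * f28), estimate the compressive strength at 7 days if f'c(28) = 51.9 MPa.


f(7) = 7 / (4 + 0.85 * 7) * 51.9
= 7 / 9.95 * 51.9
= 36.51 MPa

36.51


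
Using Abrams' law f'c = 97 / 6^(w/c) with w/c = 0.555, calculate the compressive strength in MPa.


f'c = 97 / 6^0.555
= 97 / 2.703
= 35.88 MPa

35.88


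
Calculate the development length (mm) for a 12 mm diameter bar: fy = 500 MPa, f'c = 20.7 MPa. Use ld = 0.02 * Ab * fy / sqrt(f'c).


Ab = pi * 12^2 / 4 = 113.097 mm2
ld = 0.02 * 113.097 * 500 / sqrt(20.7)
= 248.6 mm

248.6


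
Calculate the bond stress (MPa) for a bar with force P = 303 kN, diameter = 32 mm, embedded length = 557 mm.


u = P / (pi * db * ld)
= 303 * 1000 / (pi * 32 * 557)
= 5.411 MPa

5.411


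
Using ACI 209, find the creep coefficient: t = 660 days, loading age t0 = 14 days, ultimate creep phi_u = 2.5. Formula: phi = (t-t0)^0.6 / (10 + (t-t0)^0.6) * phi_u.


dt = 660 - 14 = 646
phi = 646^0.6 / (10 + 646^0.6) * 2.5
= 2.073

2.073


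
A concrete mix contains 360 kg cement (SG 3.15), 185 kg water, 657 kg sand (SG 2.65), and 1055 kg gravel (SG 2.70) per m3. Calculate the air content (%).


Vol cement = 360 / (3.15 * 1000) = 0.114286 m3
Vol water = 185 / 1000 = 0.185 m3
Vol sand = 657 / (2.65 * 1000) = 0.247925 m3
Vol gravel = 1055 / (2.70 * 1000) = 0.390741 m3
Total solid + water volume = 0.937951 m3
Air = (1 - 0.937951) * 100 = 6.2%

6.2


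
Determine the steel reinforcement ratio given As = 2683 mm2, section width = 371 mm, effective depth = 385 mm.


rho = As / (b * d)
= 2683 / (371 * 385)
= 0.0188

0.0188


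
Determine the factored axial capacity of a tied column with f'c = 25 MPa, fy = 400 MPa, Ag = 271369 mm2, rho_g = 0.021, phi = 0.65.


Ast = rho * Ag = 0.021 * 271369 = 5698.749 mm2
phi*Pn = 0.65 * 0.80 * (0.85 * 25 * (271369 - 5698.749) + 400 * 5698.749) / 1000
= 4121.0 kN

4121.0


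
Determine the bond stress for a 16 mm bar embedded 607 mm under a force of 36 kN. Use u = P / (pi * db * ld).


u = P / (pi * db * ld)
= 36 * 1000 / (pi * 16 * 607)
= 1.18 MPa

1.18


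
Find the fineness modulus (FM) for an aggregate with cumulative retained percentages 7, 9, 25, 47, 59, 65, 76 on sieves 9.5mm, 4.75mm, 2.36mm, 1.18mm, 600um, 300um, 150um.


FM = sum(cumulative % retained) / 100
= 288 / 100
= 2.88

2.88


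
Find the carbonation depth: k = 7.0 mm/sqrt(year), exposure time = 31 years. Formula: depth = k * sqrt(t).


depth = k * sqrt(t)
= 7.0 * sqrt(31)
= 38.97 mm

38.97


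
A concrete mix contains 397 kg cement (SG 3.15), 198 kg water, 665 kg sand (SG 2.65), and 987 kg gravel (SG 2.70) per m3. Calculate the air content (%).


Vol cement = 397 / (3.15 * 1000) = 0.126032 m3
Vol water = 198 / 1000 = 0.198 m3
Vol sand = 665 / (2.65 * 1000) = 0.250943 m3
Vol gravel = 987 / (2.70 * 1000) = 0.365556 m3
Total solid + water volume = 0.940531 m3
Air = (1 - 0.940531) * 100 = 5.95%

5.95


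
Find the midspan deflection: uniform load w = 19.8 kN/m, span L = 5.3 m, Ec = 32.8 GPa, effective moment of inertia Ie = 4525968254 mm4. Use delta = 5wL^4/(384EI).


Convert: L = 5.3 m = 5300 mm, Ec = 32.8 GPa = 32800 MPa
delta = 5 * 19.8 * 5300^4 / (384 * 32800 * 4525968254)
= 1.37 mm

1.37


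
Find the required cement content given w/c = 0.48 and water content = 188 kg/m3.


Cement = water / (w/c)
= 188 / 0.48
= 391.7 kg/m3

391.7


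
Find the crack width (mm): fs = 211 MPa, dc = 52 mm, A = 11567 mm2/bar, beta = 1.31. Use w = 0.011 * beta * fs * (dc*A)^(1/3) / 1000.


w = 0.011 * beta * fs * (dc * A)^(1/3) / 1000
= 0.011 * 1.31 * 211 * (52 * 11567)^(1/3) / 1000
= 0.257 mm

0.257


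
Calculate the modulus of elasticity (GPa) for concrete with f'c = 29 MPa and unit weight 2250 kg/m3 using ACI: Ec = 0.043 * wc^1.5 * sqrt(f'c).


Ec = 0.043 * 2250^1.5 * sqrt(29) / 1000
= 24.71 GPa

24.71


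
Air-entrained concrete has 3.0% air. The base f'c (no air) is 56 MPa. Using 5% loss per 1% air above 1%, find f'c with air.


Strength loss = (3.0 - 1) * 5 = 10.0%
f'c = 56 * (1 - 10.0/100)
= 50.4 MPa

50.4


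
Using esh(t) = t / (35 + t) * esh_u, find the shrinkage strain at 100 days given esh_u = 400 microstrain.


esh(100) = 100 / (35 + 100) * 400
= 100 / 135 * 400
= 296.3 microstrain

296.3


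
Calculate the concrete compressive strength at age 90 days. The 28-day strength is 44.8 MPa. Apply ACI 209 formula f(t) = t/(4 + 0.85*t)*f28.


f(90) = 90 / (4 + 0.85 * 90) * 44.8
= 90 / 80.5 * 44.8
= 50.09 MPa

50.09


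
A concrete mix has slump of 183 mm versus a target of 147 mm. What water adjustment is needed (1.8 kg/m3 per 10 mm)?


Difference = 147 - 183 = -36 mm
Water adjustment = -36 * 1.8 / 10 = -6.5 kg/m3

-6.5


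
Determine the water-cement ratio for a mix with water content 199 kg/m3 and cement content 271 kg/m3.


w/c = water / cement
w/c = 199 / 271 = 0.734

0.734


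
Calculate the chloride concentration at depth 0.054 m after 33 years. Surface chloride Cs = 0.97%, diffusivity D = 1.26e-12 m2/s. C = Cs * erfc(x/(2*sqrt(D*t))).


t_seconds = 33 * 365.25 * 24 * 3600 = 1041400800.0 s
arg = 0.054 / (2 * sqrt(1.26e-12 * 1041400800.0))
= 0.7454
erfc(0.7454) = 0.2918
C = 0.97 * 0.2918 = 0.2831%

0.2831


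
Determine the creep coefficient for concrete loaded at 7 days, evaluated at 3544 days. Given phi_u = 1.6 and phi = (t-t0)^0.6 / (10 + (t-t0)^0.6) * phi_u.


dt = 3544 - 7 = 3537
phi = 3537^0.6 / (10 + 3537^0.6) * 1.6
= 1.489

1.489


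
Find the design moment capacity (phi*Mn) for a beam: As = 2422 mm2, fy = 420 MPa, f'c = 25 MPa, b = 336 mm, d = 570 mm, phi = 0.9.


a = As * fy / (0.85 * f'c * b)
= 2422 * 420 / (0.85 * 25 * 336)
= 142.4706 mm
Mn = As * fy * (d - a/2) / 10^6
= 507.3634 kN-m
phi*Mn = 0.9 * 507.3634 = 456.63 kN-m

456.63


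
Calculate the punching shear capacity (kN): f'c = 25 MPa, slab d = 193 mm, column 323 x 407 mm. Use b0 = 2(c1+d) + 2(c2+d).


b0 = 2*(323 + 193) + 2*(407 + 193) = 2232 mm
Vc = 0.33 * sqrt(25) * 2232 * 193 / 1000
= 710.78 kN

710.78


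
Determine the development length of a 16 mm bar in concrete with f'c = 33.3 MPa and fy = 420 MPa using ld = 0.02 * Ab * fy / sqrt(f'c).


Ab = pi * 16^2 / 4 = 201.062 mm2
ld = 0.02 * 201.062 * 420 / sqrt(33.3)
= 292.7 mm

292.7


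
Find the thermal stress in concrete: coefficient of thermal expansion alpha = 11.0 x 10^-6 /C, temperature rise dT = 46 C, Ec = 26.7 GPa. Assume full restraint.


sigma = alpha * dT * Ec
= 11.0e-6 * 46 * 26.7 * 1000
= 13.51 MPa

13.51


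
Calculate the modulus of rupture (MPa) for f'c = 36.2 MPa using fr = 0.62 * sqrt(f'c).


fr = 0.62 * sqrt(36.2)
= 3.73 MPa

3.73


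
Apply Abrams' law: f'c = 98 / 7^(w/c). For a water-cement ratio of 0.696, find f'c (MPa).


f'c = 98 / 7^0.696
= 98 / 3.874
= 25.3 MPa

25.3


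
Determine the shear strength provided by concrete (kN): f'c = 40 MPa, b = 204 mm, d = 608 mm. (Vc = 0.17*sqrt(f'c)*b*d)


Vc = 0.17 * sqrt(40) * 204 * 608 / 1000
= 133.36 kN

133.36
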